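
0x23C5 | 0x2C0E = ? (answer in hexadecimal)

0x2FCF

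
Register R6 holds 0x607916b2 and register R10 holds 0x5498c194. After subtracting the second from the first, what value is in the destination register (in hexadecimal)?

Subtract column by column in base 16:
  2-4 → e (borrow)
  b-9-1 → 1
  6-1 → 5
  1-c → 5 (borrow)
  9-8-1 → 0
  7-9 → e (borrow)
  0-4-1 → b (borrow)
  6-5-1 → 0

0xbe0551e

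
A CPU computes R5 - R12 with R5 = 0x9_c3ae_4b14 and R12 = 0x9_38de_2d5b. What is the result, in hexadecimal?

Subtract column by column in base 16:
  4-b → 9 (borrow)
  1-5-1 → b (borrow)
  b-d-1 → d (borrow)
  4-2-1 → 1
  e-e → 0
  a-d → d (borrow)
  3-8-1 → a (borrow)
  c-3-1 → 8
  9-9 → 0

0x8ad01db9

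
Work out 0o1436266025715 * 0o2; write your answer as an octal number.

Multiply each base-8 digit by 2, carrying:
  5×2 = 10 → write 2 carry 1
  1×2+1 = 3 → write 3
  7×2 = 14 → write 6 carry 1
  5×2+1 = 11 → write 3 carry 1
  2×2+1 = 5 → write 5
  0×2 = 0 → write 0
  6×2 = 12 → write 4 carry 1
  6×2+1 = 13 → write 5 carry 1
  2×2+1 = 5 → write 5
  6×2 = 12 → write 4 carry 1
  3×2+1 = 7 → write 7
  4×2 = 8 → write 0 carry 1
  1×2+1 = 3 → write 3

0o3074554053632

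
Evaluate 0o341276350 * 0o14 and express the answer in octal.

Multiply each base-8 digit by 12, carrying:
  0×12 = 0 → write 0
  5×12 = 60 → write 4 carry 7
  3×12+7 = 43 → write 3 carry 5
  6×12+5 = 77 → write 5 carry 9
  7×12+9 = 93 → write 5 carry 11
  2×12+11 = 35 → write 3 carry 4
  1×12+4 = 16 → write 0 carry 2
  4×12+2 = 50 → write 2 carry 6
  3×12+6 = 42 → write 2 carry 5
  remaining carry: 5

0o5220355340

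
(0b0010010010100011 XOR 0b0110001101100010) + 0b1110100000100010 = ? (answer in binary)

0b10010111111100011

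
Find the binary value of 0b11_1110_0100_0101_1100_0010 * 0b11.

0b101110101101000101000110

Multiply each base-2 digit by 3, carrying:
  0×3 = 0 → write 0
  1×3 = 3 → write 1 carry 1
  0×3+1 = 1 → write 1
  0×3 = 0 → write 0
  0×3 = 0 → write 0
  0×3 = 0 → write 0
  1×3 = 3 → write 1 carry 1
  1×3+1 = 4 → write 0 carry 2
  1×3+2 = 5 → write 1 carry 2
  0×3+2 = 2 → write 0 carry 1
  1×3+1 = 4 → write 0 carry 2
  0×3+2 = 2 → write 0 carry 1
  0×3+1 = 1 → write 1
  0×3 = 0 → write 0
  1×3 = 3 → write 1 carry 1
  0×3+1 = 1 → write 1
  0×3 = 0 → write 0
  1×3 = 3 → write 1 carry 1
  1×3+1 = 4 → write 0 carry 2
  1×3+2 = 5 → write 1 carry 2
  1×3+2 = 5 → write 1 carry 2
  1×3+2 = 5 → write 1 carry 2
  remaining carry: 10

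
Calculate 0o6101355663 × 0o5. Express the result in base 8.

Multiply each base-8 digit by 5, carrying:
  3×5 = 15 → write 7 carry 1
  6×5+1 = 31 → write 7 carry 3
  6×5+3 = 33 → write 1 carry 4
  5×5+4 = 29 → write 5 carry 3
  5×5+3 = 28 → write 4 carry 3
  3×5+3 = 18 → write 2 carry 2
  1×5+2 = 7 → write 7
  0×5 = 0 → write 0
  1×5 = 5 → write 5
  6×5 = 30 → write 6 carry 3
  remaining carry: 3

0o36507245177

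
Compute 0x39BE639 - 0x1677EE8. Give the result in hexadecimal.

0x2346751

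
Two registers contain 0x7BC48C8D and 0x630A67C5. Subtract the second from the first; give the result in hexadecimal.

Subtract column by column in base 16:
  D-5 → 8
  8-C → C (borrow)
  C-7-1 → 4
  8-6 → 2
  4-A → A (borrow)
  C-0-1 → B
  B-3 → 8
  7-6 → 1

0x18BA24C8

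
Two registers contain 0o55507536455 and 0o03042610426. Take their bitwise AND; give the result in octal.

AND each oct digit independently (no carries):
  5&0=0, 5&3=1, 5&0=0, 0&4=0, 7&2=2, 5&6=4, 3&1=1, 6&0=0, 4&4=4, 5&2=0, 5&6=4

0o01002410404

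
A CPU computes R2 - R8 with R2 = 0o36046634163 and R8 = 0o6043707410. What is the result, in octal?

0o30002724553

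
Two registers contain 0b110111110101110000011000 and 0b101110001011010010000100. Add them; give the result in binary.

0b1100110000001000010011100

Add column by column in base 2, right to left:
  0+0 = 0
  0+0 = 0
  0+1 = 1
  1+0 = 1
  1+0 = 1
  0+0 = 0
  0+0 = 0
  0+1 = 1
  0+0 = 0
  0+0 = 0
  1+1 = 0 carry 1
  1+0+1 = 0 carry 1
  1+1+1 = 1 carry 1
  0+1+1 = 0 carry 1
  1+0+1 = 0 carry 1
  0+1+1 = 0 carry 1
  1+0+1 = 0 carry 1
  1+0+1 = 0 carry 1
  1+0+1 = 0 carry 1
  1+1+1 = 1 carry 1
  1+1+1 = 1 carry 1
  0+1+1 = 0 carry 1
  1+0+1 = 0 carry 1
  1+1+1 = 1 carry 1
  final carry 1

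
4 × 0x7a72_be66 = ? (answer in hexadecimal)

0x1e9caf998

Multiply each base-16 digit by 4, carrying:
  6×4 = 24 → write 8 carry 1
  6×4+1 = 25 → write 9 carry 1
  e×4+1 = 57 → write 9 carry 3
  b×4+3 = 47 → write f carry 2
  2×4+2 = 10 → write a
  7×4 = 28 → write c carry 1
  a×4+1 = 41 → write 9 carry 2
  7×4+2 = 30 → write e carry 1
  remaining carry: 1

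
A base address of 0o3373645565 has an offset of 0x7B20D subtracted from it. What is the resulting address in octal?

0x7B20D = 0o1731015 in octal.
Subtract column by column in base 8:
  5-5 → 0
  6-1 → 5
  5-0 → 5
  5-1 → 4
  4-3 → 1
  6-7 → 7 (borrow)
  3-1-1 → 1
  7-0 → 7
  3-0 → 3
  3-0 → 3

0o3371714550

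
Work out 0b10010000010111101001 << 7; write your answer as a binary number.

0b100100000101111010010000000

Left shift by 7: append 7 zero bits.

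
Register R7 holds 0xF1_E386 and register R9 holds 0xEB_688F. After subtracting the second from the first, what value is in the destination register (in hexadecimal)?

0x67AF7

Subtract column by column in base 16:
  6-F → 7 (borrow)
  8-8-1 → F (borrow)
  3-8-1 → A (borrow)
  E-6-1 → 7
  1-B → 6 (borrow)
  F-E-1 → 0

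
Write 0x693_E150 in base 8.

0o644760520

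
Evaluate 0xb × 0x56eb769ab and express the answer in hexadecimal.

0x3bc1e18a59

Multiply each base-16 digit by 11, carrying:
  b×11 = 121 → write 9 carry 7
  a×11+7 = 117 → write 5 carry 7
  9×11+7 = 106 → write a carry 6
  6×11+6 = 72 → write 8 carry 4
  7×11+4 = 81 → write 1 carry 5
  b×11+5 = 126 → write e carry 7
  e×11+7 = 161 → write 1 carry 10
  6×11+10 = 76 → write c carry 4
  5×11+4 = 59 → write b carry 3
  remaining carry: 3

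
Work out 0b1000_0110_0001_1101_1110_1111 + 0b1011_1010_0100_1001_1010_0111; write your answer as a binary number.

0b1010000000110011110010110

Add column by column in base 2, right to left:
  1+1 = 0 carry 1
  1+1+1 = 1 carry 1
  1+1+1 = 1 carry 1
  1+0+1 = 0 carry 1
  0+0+1 = 1
  1+1 = 0 carry 1
  1+0+1 = 0 carry 1
  1+1+1 = 1 carry 1
  1+1+1 = 1 carry 1
  0+0+1 = 1
  1+0 = 1
  1+1 = 0 carry 1
  1+0+1 = 0 carry 1
  0+0+1 = 1
  0+1 = 1
  0+0 = 0
  0+0 = 0
  1+1 = 0 carry 1
  1+0+1 = 0 carry 1
  0+1+1 = 0 carry 1
  0+1+1 = 0 carry 1
  0+1+1 = 0 carry 1
  0+0+1 = 1
  1+1 = 0 carry 1
  final carry 1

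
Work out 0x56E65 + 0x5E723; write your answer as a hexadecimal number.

0xB5588

Add column by column in base 16, right to left:
  5+3 = 8
  6+2 = 8
  E+7 = 5 carry 1
  6+E+1 = 5 carry 1
  5+5+1 = B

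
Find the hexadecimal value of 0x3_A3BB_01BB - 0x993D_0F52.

0x30A7DF269

Subtract column by column in base 16:
  B-2 → 9
  B-5 → 6
  1-F → 2 (borrow)
  0-0-1 → F (borrow)
  B-D-1 → D (borrow)
  B-3-1 → 7
  3-9 → A (borrow)
  A-9-1 → 0
  3-0 → 3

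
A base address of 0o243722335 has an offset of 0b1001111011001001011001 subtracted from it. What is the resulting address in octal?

0b1001111011001001011001 = 0o11731131 in octal.
Subtract column by column in base 8:
  5-1 → 4
  3-3 → 0
  3-1 → 2
  2-1 → 1
  2-3 → 7 (borrow)
  7-7-1 → 7 (borrow)
  3-1-1 → 1
  4-1 → 3
  2-0 → 2

0o231771204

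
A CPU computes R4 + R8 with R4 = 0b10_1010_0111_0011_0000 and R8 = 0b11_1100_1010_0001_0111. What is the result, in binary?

0b1100111000101000111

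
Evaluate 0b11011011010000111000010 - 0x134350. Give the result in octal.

0b11011011010000111000010 = 0o33320702 in octal.
0x134350 = 0o4641520 in octal.
Subtract column by column in base 8:
  2-0 → 2
  0-2 → 6 (borrow)
  7-5-1 → 1
  0-1 → 7 (borrow)
  2-4-1 → 5 (borrow)
  3-6-1 → 4 (borrow)
  3-4-1 → 6 (borrow)
  3-0-1 → 2

0o26457162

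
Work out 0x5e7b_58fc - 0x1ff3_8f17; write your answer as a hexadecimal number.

0x3e87c9e5

Subtract column by column in base 16:
  c-7 → 5
  f-1 → e
  8-f → 9 (borrow)
  5-8-1 → c (borrow)
  b-3-1 → 7
  7-f → 8 (borrow)
  e-f-1 → e (borrow)
  5-1-1 → 3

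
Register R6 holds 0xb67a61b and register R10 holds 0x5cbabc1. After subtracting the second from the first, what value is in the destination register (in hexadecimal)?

0x59bfa5a

Subtract column by column in base 16:
  b-1 → a
  1-c → 5 (borrow)
  6-b-1 → a (borrow)
  a-a-1 → f (borrow)
  7-b-1 → b (borrow)
  6-c-1 → 9 (borrow)
  b-5-1 → 5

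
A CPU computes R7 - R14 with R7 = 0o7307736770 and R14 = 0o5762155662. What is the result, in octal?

0o1325561106

Subtract column by column in base 8:
  0-2 → 6 (borrow)
  7-6-1 → 0
  7-6 → 1
  6-5 → 1
  3-5 → 6 (borrow)
  7-1-1 → 5
  7-2 → 5
  0-6 → 2 (borrow)
  3-7-1 → 3 (borrow)
  7-5-1 → 1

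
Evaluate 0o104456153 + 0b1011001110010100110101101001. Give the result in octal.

0b1011001110010100110101101001 = 0o1316246551 in octal.
Add column by column in base 8, right to left:
  3+1 = 4
  5+5 = 2 carry 1
  1+5+1 = 7
  6+6 = 4 carry 1
  5+4+1 = 2 carry 1
  4+2+1 = 7
  4+6 = 2 carry 1
  0+1+1 = 2
  1+3 = 4
  0+1 = 1

0o1422724724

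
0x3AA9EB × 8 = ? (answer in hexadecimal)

0x1D54F58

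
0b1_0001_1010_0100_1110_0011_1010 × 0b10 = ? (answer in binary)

0b10001101001001110001110100

Multiply each base-2 digit by 2, carrying:
  0×2 = 0 → write 0
  1×2 = 2 → write 0 carry 1
  0×2+1 = 1 → write 1
  1×2 = 2 → write 0 carry 1
  1×2+1 = 3 → write 1 carry 1
  1×2+1 = 3 → write 1 carry 1
  0×2+1 = 1 → write 1
  0×2 = 0 → write 0
  0×2 = 0 → write 0
  1×2 = 2 → write 0 carry 1
  1×2+1 = 3 → write 1 carry 1
  1×2+1 = 3 → write 1 carry 1
  0×2+1 = 1 → write 1
  0×2 = 0 → write 0
  1×2 = 2 → write 0 carry 1
  0×2+1 = 1 → write 1
  0×2 = 0 → write 0
  1×2 = 2 → write 0 carry 1
  0×2+1 = 1 → write 1
  1×2 = 2 → write 0 carry 1
  1×2+1 = 3 → write 1 carry 1
  0×2+1 = 1 → write 1
  0×2 = 0 → write 0
  0×2 = 0 → write 0
  1×2 = 2 → write 0 carry 1
  remaining carry: 1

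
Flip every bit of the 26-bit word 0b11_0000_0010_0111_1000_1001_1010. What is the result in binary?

Invert each bit: 11000000100111100010011010 → 00111111011000011101100101.

0b00111111011000011101100101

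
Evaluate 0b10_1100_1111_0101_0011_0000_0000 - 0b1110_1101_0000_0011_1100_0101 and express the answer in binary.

0b1111000100100111100111011

Subtract column by column in base 2:
  0-1 → 1 (borrow)
  0-0-1 → 1 (borrow)
  0-1-1 → 0 (borrow)
  0-0-1 → 1 (borrow)
  0-0-1 → 1 (borrow)
  0-0-1 → 1 (borrow)
  0-1-1 → 0 (borrow)
  0-1-1 → 0 (borrow)
  1-1-1 → 1 (borrow)
  1-1-1 → 1 (borrow)
  0-0-1 → 1 (borrow)
  0-0-1 → 1 (borrow)
  1-0-1 → 0
  0-0 → 0
  1-0 → 1
  0-0 → 0
  1-1 → 0
  1-0 → 1
  1-1 → 0
  1-1 → 0
  0-0 → 0
  0-1 → 1 (borrow)
  1-1-1 → 1 (borrow)
  1-1-1 → 1 (borrow)
  0-0-1 → 1 (borrow)
  1-0-1 → 0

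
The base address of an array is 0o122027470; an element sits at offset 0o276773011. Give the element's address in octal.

0o421022501

Add column by column in base 8, right to left:
  0+1 = 1
  7+1 = 0 carry 1
  4+0+1 = 5
  7+3 = 2 carry 1
  2+7+1 = 2 carry 1
  0+7+1 = 0 carry 1
  2+6+1 = 1 carry 1
  2+7+1 = 2 carry 1
  1+2+1 = 4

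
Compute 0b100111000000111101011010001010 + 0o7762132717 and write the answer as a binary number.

0o7762132717 = 0b111111110010001011010111001111 in binary.
Add column by column in base 2, right to left:
  0+1 = 1
  1+1 = 0 carry 1
  0+1+1 = 0 carry 1
  1+1+1 = 1 carry 1
  0+0+1 = 1
  0+0 = 0
  0+1 = 1
  1+1 = 0 carry 1
  0+1+1 = 0 carry 1
  1+0+1 = 0 carry 1
  1+1+1 = 1 carry 1
  0+0+1 = 1
  1+1 = 0 carry 1
  0+1+1 = 0 carry 1
  1+0+1 = 0 carry 1
  1+1+1 = 1 carry 1
  1+0+1 = 0 carry 1
  1+0+1 = 0 carry 1
  0+0+1 = 1
  0+1 = 1
  0+0 = 0
  0+0 = 0
  0+1 = 1
  0+1 = 1
  1+1 = 0 carry 1
  1+1+1 = 1 carry 1
  1+1+1 = 1 carry 1
  0+1+1 = 0 carry 1
  0+1+1 = 0 carry 1
  1+1+1 = 1 carry 1
  final carry 1

0b1100110110011001000110001011001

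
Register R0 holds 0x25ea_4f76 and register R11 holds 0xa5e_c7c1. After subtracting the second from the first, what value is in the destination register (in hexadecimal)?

0x1b8b87b5

Subtract column by column in base 16:
  6-1 → 5
  7-c → b (borrow)
  f-7-1 → 7
  4-c → 8 (borrow)
  a-e-1 → b (borrow)
  e-5-1 → 8
  5-a → b (borrow)
  2-0-1 → 1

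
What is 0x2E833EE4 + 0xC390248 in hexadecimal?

0x3ABC412C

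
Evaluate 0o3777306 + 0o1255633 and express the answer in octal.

0o5255141

Add column by column in base 8, right to left:
  6+3 = 1 carry 1
  0+3+1 = 4
  3+6 = 1 carry 1
  7+5+1 = 5 carry 1
  7+5+1 = 5 carry 1
  7+2+1 = 2 carry 1
  3+1+1 = 5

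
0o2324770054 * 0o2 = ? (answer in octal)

0o4651760130

Multiply each base-8 digit by 2, carrying:
  4×2 = 8 → write 0 carry 1
  5×2+1 = 11 → write 3 carry 1
  0×2+1 = 1 → write 1
  0×2 = 0 → write 0
  7×2 = 14 → write 6 carry 1
  7×2+1 = 15 → write 7 carry 1
  4×2+1 = 9 → write 1 carry 1
  2×2+1 = 5 → write 5
  3×2 = 6 → write 6
  2×2 = 4 → write 4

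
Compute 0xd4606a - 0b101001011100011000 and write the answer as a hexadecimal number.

0b101001011100011000 = 0x29718 in hexadecimal.
Subtract column by column in base 16:
  a-8 → 2
  6-1 → 5
  0-7 → 9 (borrow)
  6-9-1 → c (borrow)
  4-2-1 → 1
  d-0 → d

0xd1c952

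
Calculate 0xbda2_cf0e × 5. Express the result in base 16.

0x3b42e0b46

Multiply each base-16 digit by 5, carrying:
  e×5 = 70 → write 6 carry 4
  0×5+4 = 4 → write 4
  f×5 = 75 → write b carry 4
  c×5+4 = 64 → write 0 carry 4
  2×5+4 = 14 → write e
  a×5 = 50 → write 2 carry 3
  d×5+3 = 68 → write 4 carry 4
  b×5+4 = 59 → write b carry 3
  remaining carry: 3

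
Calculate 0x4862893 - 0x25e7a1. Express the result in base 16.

Subtract column by column in base 16:
  3-1 → 2
  9-a → f (borrow)
  8-7-1 → 0
  2-e → 4 (borrow)
  6-5-1 → 0
  8-2 → 6
  4-0 → 4

0x46040f2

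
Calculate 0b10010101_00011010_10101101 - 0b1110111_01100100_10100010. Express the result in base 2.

Subtract column by column in base 2:
  1-0 → 1
  0-1 → 1 (borrow)
  1-0-1 → 0
  1-0 → 1
  0-0 → 0
  1-1 → 0
  0-0 → 0
  1-1 → 0
  0-0 → 0
  1-0 → 1
  0-1 → 1 (borrow)
  1-0-1 → 0
  1-0 → 1
  0-1 → 1 (borrow)
  0-1-1 → 0 (borrow)
  0-0-1 → 1 (borrow)
  1-1-1 → 1 (borrow)
  0-1-1 → 0 (borrow)
  1-1-1 → 1 (borrow)
  0-0-1 → 1 (borrow)
  1-1-1 → 1 (borrow)
  0-1-1 → 0 (borrow)
  0-1-1 → 0 (borrow)
  1-0-1 → 0

0b111011011011000001011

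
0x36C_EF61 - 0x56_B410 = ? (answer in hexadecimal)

Subtract column by column in base 16:
  1-0 → 1
  6-1 → 5
  F-4 → B
  E-B → 3
  C-6 → 6
  6-5 → 1
  3-0 → 3

0x3163B51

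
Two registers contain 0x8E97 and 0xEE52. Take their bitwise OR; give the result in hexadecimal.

0xEED7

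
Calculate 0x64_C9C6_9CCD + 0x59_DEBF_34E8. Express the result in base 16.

0xBEA885D1B5

Add column by column in base 16, right to left:
  D+8 = 5 carry 1
  C+E+1 = B carry 1
  C+4+1 = 1 carry 1
  9+3+1 = D
  6+F = 5 carry 1
  C+B+1 = 8 carry 1
  9+E+1 = 8 carry 1
  C+D+1 = A carry 1
  4+9+1 = E
  6+5 = B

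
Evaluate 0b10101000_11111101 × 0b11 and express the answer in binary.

Multiply each base-2 digit by 3, carrying:
  1×3 = 3 → write 1 carry 1
  0×3+1 = 1 → write 1
  1×3 = 3 → write 1 carry 1
  1×3+1 = 4 → write 0 carry 2
  1×3+2 = 5 → write 1 carry 2
  1×3+2 = 5 → write 1 carry 2
  1×3+2 = 5 → write 1 carry 2
  1×3+2 = 5 → write 1 carry 2
  0×3+2 = 2 → write 0 carry 1
  0×3+1 = 1 → write 1
  0×3 = 0 → write 0
  1×3 = 3 → write 1 carry 1
  0×3+1 = 1 → write 1
  1×3 = 3 → write 1 carry 1
  0×3+1 = 1 → write 1
  1×3 = 3 → write 1 carry 1
  remaining carry: 1

0b11111101011110111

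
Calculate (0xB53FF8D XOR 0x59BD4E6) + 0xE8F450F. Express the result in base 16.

0x1D57707A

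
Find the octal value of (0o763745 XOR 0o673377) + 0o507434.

First 0o763745 XOR 0o673377 = 0o110432.
Add column by column in base 8, right to left:
  2+4 = 6
  3+3 = 6
  4+4 = 0 carry 1
  0+7+1 = 0 carry 1
  1+0+1 = 2
  1+5 = 6

0o620066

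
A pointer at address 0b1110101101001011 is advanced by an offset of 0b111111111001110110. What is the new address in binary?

Add column by column in base 2, right to left:
  1+0 = 1
  1+1 = 0 carry 1
  0+1+1 = 0 carry 1
  1+0+1 = 0 carry 1
  0+1+1 = 0 carry 1
  0+1+1 = 0 carry 1
  1+1+1 = 1 carry 1
  0+0+1 = 1
  1+0 = 1
  1+1 = 0 carry 1
  0+1+1 = 0 carry 1
  1+1+1 = 1 carry 1
  0+1+1 = 0 carry 1
  1+1+1 = 1 carry 1
  1+1+1 = 1 carry 1
  1+1+1 = 1 carry 1
  0+1+1 = 0 carry 1
  0+1+1 = 0 carry 1
  final carry 1

0b1001110100111000001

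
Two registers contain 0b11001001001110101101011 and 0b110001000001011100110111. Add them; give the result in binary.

0b1001010001011010010100010

Add column by column in base 2, right to left:
  1+1 = 0 carry 1
  1+1+1 = 1 carry 1
  0+1+1 = 0 carry 1
  1+0+1 = 0 carry 1
  0+1+1 = 0 carry 1
  1+1+1 = 1 carry 1
  1+0+1 = 0 carry 1
  0+0+1 = 1
  1+1 = 0 carry 1
  0+1+1 = 0 carry 1
  1+1+1 = 1 carry 1
  1+0+1 = 0 carry 1
  1+1+1 = 1 carry 1
  0+0+1 = 1
  0+0 = 0
  1+0 = 1
  0+0 = 0
  0+0 = 0
  1+1 = 0 carry 1
  0+0+1 = 1
  0+0 = 0
  1+0 = 1
  1+1 = 0 carry 1
  0+1+1 = 0 carry 1
  final carry 1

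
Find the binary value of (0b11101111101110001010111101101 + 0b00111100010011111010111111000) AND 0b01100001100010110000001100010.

Add column by column in base 2, right to left:
  1+0 = 1
  0+0 = 0
  1+0 = 1
  1+1 = 0 carry 1
  0+1+1 = 0 carry 1
  1+1+1 = 1 carry 1
  1+1+1 = 1 carry 1
  1+1+1 = 1 carry 1
  1+1+1 = 1 carry 1
  0+0+1 = 1
  1+1 = 0 carry 1
  0+0+1 = 1
  1+1 = 0 carry 1
  0+1+1 = 0 carry 1
  0+1+1 = 0 carry 1
  0+1+1 = 0 carry 1
  1+1+1 = 1 carry 1
  1+0+1 = 0 carry 1
  1+0+1 = 0 carry 1
  0+1+1 = 0 carry 1
  1+0+1 = 0 carry 1
  1+0+1 = 0 carry 1
  1+0+1 = 0 carry 1
  1+1+1 = 1 carry 1
  1+1+1 = 1 carry 1
  0+1+1 = 0 carry 1
  1+1+1 = 1 carry 1
  1+0+1 = 0 carry 1
  1+0+1 = 0 carry 1
  final carry 1
Sum = 0b100101100000010000101111100101; now AND with 0b01100001100010110000001100010:
  100101100000010000101111100101
& 001100001100010110000001100010
= 000100000000010000000001100000

0b100000000010000000001100000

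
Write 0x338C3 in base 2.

0b110011100011000011

Expand each hex digit to 4 bits: 3=0011 3=0011 8=1000 C=1100 3=0011.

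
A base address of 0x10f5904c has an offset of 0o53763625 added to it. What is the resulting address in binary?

0x10f5904c = 0b10000111101011001000001001100 in binary.
0o53763625 = 0b101011111110011110010101 in binary.
Add column by column in base 2, right to left:
  0+1 = 1
  0+0 = 0
  1+1 = 0 carry 1
  1+0+1 = 0 carry 1
  0+1+1 = 0 carry 1
  0+0+1 = 1
  1+0 = 1
  0+1 = 1
  0+1 = 1
  0+1 = 1
  0+1 = 1
  0+0 = 0
  1+0 = 1
  0+1 = 1
  0+1 = 1
  1+1 = 0 carry 1
  1+1+1 = 1 carry 1
  0+1+1 = 0 carry 1
  1+1+1 = 1 carry 1
  0+1+1 = 0 carry 1
  1+0+1 = 0 carry 1
  1+1+1 = 1 carry 1
  1+0+1 = 0 carry 1
  1+1+1 = 1 carry 1
  0+0+1 = 1
  0+0 = 0
  0+0 = 0
  0+0 = 0
  1+0 = 1

0b10001101001010111011111100001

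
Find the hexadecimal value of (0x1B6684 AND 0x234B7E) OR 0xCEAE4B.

0xCFEE4F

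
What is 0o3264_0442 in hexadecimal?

Each octal digit is 3 bits: 3=011 2=010 6=110 4=100 0=000 4=100 4=100 2=010.
Group the bits into nibbles: 0110 1011 0100 0001 0010 0010 → 6B4122.

0x6B4122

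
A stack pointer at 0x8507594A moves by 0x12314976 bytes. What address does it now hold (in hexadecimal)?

Add column by column in base 16, right to left:
  A+6 = 0 carry 1
  4+7+1 = C
  9+9 = 2 carry 1
  5+4+1 = A
  7+1 = 8
  0+3 = 3
  5+2 = 7
  8+1 = 9

0x9738A2C0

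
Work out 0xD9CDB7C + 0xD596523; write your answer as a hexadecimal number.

Add column by column in base 16, right to left:
  C+3 = F
  7+2 = 9
  B+5 = 0 carry 1
  D+6+1 = 4 carry 1
  C+9+1 = 6 carry 1
  9+5+1 = F
  D+D = A carry 1
  final carry 1

0x1AF6409F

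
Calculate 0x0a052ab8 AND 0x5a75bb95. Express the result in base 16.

AND each hex digit independently (no carries):
  0&5=0, a&a=a, 0&7=0, 5&5=5, 2&b=2, a&b=a, b&9=9, 8&5=0

0x0a052a90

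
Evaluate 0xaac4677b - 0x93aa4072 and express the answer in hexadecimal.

0x171a2709

Subtract column by column in base 16:
  b-2 → 9
  7-7 → 0
  7-0 → 7
  6-4 → 2
  4-a → a (borrow)
  c-a-1 → 1
  a-3 → 7
  a-9 → 1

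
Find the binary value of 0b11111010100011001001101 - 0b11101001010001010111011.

0b10001010001110010010

Subtract column by column in base 2:
  1-1 → 0
  0-1 → 1 (borrow)
  1-0-1 → 0
  1-1 → 0
  0-1 → 1 (borrow)
  0-1-1 → 0 (borrow)
  1-0-1 → 0
  0-1 → 1 (borrow)
  0-0-1 → 1 (borrow)
  1-1-1 → 1 (borrow)
  1-0-1 → 0
  0-0 → 0
  0-0 → 0
  0-1 → 1 (borrow)
  1-0-1 → 0
  0-1 → 1 (borrow)
  1-0-1 → 0
  0-0 → 0
  1-1 → 0
  1-0 → 1
  1-1 → 0
  1-1 → 0
  1-1 → 0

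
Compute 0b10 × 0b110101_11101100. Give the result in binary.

Multiply each base-2 digit by 2, carrying:
  0×2 = 0 → write 0
  0×2 = 0 → write 0
  1×2 = 2 → write 0 carry 1
  1×2+1 = 3 → write 1 carry 1
  0×2+1 = 1 → write 1
  1×2 = 2 → write 0 carry 1
  1×2+1 = 3 → write 1 carry 1
  1×2+1 = 3 → write 1 carry 1
  1×2+1 = 3 → write 1 carry 1
  0×2+1 = 1 → write 1
  1×2 = 2 → write 0 carry 1
  0×2+1 = 1 → write 1
  1×2 = 2 → write 0 carry 1
  1×2+1 = 3 → write 1 carry 1
  remaining carry: 1

0b110101111011000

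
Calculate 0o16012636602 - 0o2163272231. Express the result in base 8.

0o13627344351

Subtract column by column in base 8:
  2-1 → 1
  0-3 → 5 (borrow)
  6-2-1 → 3
  6-2 → 4
  3-7 → 4 (borrow)
  6-2-1 → 3
  2-3 → 7 (borrow)
  1-6-1 → 2 (borrow)
  0-1-1 → 6 (borrow)
  6-2-1 → 3
  1-0 → 1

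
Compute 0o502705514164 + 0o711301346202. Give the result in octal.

0o1414207062366

Add column by column in base 8, right to left:
  4+2 = 6
  6+0 = 6
  1+2 = 3
  4+6 = 2 carry 1
  1+4+1 = 6
  5+3 = 0 carry 1
  5+1+1 = 7
  0+0 = 0
  7+3 = 2 carry 1
  2+1+1 = 4
  0+1 = 1
  5+7 = 4 carry 1
  final carry 1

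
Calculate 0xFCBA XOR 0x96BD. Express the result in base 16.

0x6A07

XOR each hex digit independently (no carries):
  F^9=6, C^6=A, B^B=0, A^D=7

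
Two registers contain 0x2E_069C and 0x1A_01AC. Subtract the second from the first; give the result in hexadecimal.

Subtract column by column in base 16:
  C-C → 0
  9-A → F (borrow)
  6-1-1 → 4
  0-0 → 0
  E-A → 4
  2-1 → 1

0x1404F0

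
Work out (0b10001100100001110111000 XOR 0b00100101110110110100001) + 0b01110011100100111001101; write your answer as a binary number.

0b100011100111011111100110

First 0b10001100100001110111000 XOR 0b00100101110110110100001 = 0b10101001010111000011001.
Add column by column in base 2, right to left:
  1+1 = 0 carry 1
  0+0+1 = 1
  0+1 = 1
  1+1 = 0 carry 1
  1+0+1 = 0 carry 1
  0+0+1 = 1
  0+1 = 1
  0+1 = 1
  0+1 = 1
  1+0 = 1
  1+0 = 1
  1+1 = 0 carry 1
  0+0+1 = 1
  1+0 = 1
  0+1 = 1
  1+1 = 0 carry 1
  0+1+1 = 0 carry 1
  0+0+1 = 1
  1+0 = 1
  0+1 = 1
  1+1 = 0 carry 1
  0+1+1 = 0 carry 1
  1+0+1 = 0 carry 1
  final carry 1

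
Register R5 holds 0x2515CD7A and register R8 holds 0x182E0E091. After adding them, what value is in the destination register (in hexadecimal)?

Add column by column in base 16, right to left:
  A+1 = B
  7+9 = 0 carry 1
  D+0+1 = E
  C+E = A carry 1
  5+0+1 = 6
  1+E = F
  5+2 = 7
  2+8 = A
  0+1 = 1

0x1A7F6AE0B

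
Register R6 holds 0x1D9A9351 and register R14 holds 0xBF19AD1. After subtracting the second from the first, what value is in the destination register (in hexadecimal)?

0x11A8F880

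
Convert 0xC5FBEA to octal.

0o61375752

Expand each hex digit to 4 bits: C=1100 5=0101 F=1111 B=1011 E=1110 A=1010.
Group the bits in threes: 110 001 011 111 101 111 101 010 → 61375752.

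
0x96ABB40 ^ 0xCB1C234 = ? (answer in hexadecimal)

0x5DB7974

XOR each hex digit independently (no carries):
  9^C=5, 6^B=D, A^1=B, B^C=7, B^2=9, 4^3=7, 0^4=4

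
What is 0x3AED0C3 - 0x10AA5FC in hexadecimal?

0x2A42AC7

Subtract column by column in base 16:
  3-C → 7 (borrow)
  C-F-1 → C (borrow)
  0-5-1 → A (borrow)
  D-A-1 → 2
  E-A → 4
  A-0 → A
  3-1 → 2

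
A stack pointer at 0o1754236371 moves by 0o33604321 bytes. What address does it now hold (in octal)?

0o2010042712

Add column by column in base 8, right to left:
  1+1 = 2
  7+2 = 1 carry 1
  3+3+1 = 7
  6+4 = 2 carry 1
  3+0+1 = 4
  2+6 = 0 carry 1
  4+3+1 = 0 carry 1
  5+3+1 = 1 carry 1
  7+0+1 = 0 carry 1
  1+0+1 = 2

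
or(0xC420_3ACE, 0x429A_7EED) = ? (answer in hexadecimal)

0xC6BA7EEF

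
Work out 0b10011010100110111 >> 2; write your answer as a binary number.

Right shift by 2: drop the 2 least-significant bits.

0b100110101001101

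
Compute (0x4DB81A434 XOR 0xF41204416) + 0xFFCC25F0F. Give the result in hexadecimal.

0x1B97643F31

First 0x4DB81A434 XOR 0xF41204416 = 0xB9AA1E022.
Add column by column in base 16, right to left:
  2+F = 1 carry 1
  2+0+1 = 3
  0+F = F
  E+5 = 3 carry 1
  1+2+1 = 4
  A+C = 6 carry 1
  A+C+1 = 7 carry 1
  9+F+1 = 9 carry 1
  B+F+1 = B carry 1
  final carry 1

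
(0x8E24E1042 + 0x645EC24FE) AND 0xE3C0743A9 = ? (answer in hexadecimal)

Add column by column in base 16, right to left:
  2+E = 0 carry 1
  4+F+1 = 4 carry 1
  0+4+1 = 5
  1+2 = 3
  E+C = A carry 1
  4+E+1 = 3 carry 1
  2+5+1 = 8
  E+4 = 2 carry 1
  8+6+1 = F
Sum = 0xF283A3540; now AND with 0xE3C0743A9:
  F&E=E, 2&3=2, 8&C=8, 3&0=0, A&7=2, 3&4=0, 5&3=1, 4&A=0, 0&9=0

0xE28020100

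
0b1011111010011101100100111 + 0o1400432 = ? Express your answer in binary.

0b1100000110011110001000001

0o1400432 = 0b1100000000100011010 in binary.
Add column by column in base 2, right to left:
  1+0 = 1
  1+1 = 0 carry 1
  1+0+1 = 0 carry 1
  0+1+1 = 0 carry 1
  0+1+1 = 0 carry 1
  1+0+1 = 0 carry 1
  0+0+1 = 1
  0+0 = 0
  1+1 = 0 carry 1
  1+0+1 = 0 carry 1
  0+0+1 = 1
  1+0 = 1
  1+0 = 1
  1+0 = 1
  0+0 = 0
  0+0 = 0
  1+0 = 1
  0+1 = 1
  1+1 = 0 carry 1
  1+0+1 = 0 carry 1
  1+0+1 = 0 carry 1
  1+0+1 = 0 carry 1
  1+0+1 = 0 carry 1
  0+0+1 = 1
  1+0 = 1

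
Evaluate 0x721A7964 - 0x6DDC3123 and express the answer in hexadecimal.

0x43E4841

Subtract column by column in base 16:
  4-3 → 1
  6-2 → 4
  9-1 → 8
  7-3 → 4
  A-C → E (borrow)
  1-D-1 → 3 (borrow)
  2-D-1 → 4 (borrow)
  7-6-1 → 0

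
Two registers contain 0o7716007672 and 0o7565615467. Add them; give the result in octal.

0o17503625361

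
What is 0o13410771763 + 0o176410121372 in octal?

Add column by column in base 8, right to left:
  3+2 = 5
  6+7 = 5 carry 1
  7+3+1 = 3 carry 1
  1+1+1 = 3
  7+2 = 1 carry 1
  7+1+1 = 1 carry 1
  0+0+1 = 1
  1+1 = 2
  4+4 = 0 carry 1
  3+6+1 = 2 carry 1
  1+7+1 = 1 carry 1
  0+1+1 = 2

0o212021113355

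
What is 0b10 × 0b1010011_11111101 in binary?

0b1010011111111010

Multiply each base-2 digit by 2, carrying:
  1×2 = 2 → write 0 carry 1
  0×2+1 = 1 → write 1
  1×2 = 2 → write 0 carry 1
  1×2+1 = 3 → write 1 carry 1
  1×2+1 = 3 → write 1 carry 1
  1×2+1 = 3 → write 1 carry 1
  1×2+1 = 3 → write 1 carry 1
  1×2+1 = 3 → write 1 carry 1
  1×2+1 = 3 → write 1 carry 1
  1×2+1 = 3 → write 1 carry 1
  0×2+1 = 1 → write 1
  0×2 = 0 → write 0
  1×2 = 2 → write 0 carry 1
  0×2+1 = 1 → write 1
  1×2 = 2 → write 0 carry 1
  remaining carry: 1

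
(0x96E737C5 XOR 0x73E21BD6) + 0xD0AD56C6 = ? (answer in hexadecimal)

First 0x96E737C5 XOR 0x73E21BD6 = 0xE5052C13.
Add column by column in base 16, right to left:
  3+6 = 9
  1+C = D
  C+6 = 2 carry 1
  2+5+1 = 8
  5+D = 2 carry 1
  0+A+1 = B
  5+0 = 5
  E+D = B carry 1
  final carry 1

0x1B5B282D9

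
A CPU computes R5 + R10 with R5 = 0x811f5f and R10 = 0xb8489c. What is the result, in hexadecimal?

Add column by column in base 16, right to left:
  f+c = b carry 1
  5+9+1 = f
  f+8 = 7 carry 1
  1+4+1 = 6
  1+8 = 9
  8+b = 3 carry 1
  final carry 1

0x13967fb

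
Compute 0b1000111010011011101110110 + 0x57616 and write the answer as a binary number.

0b1001000101010110110001100

0x57616 = 0b1010111011000010110 in binary.
Add column by column in base 2, right to left:
  0+0 = 0
  1+1 = 0 carry 1
  1+1+1 = 1 carry 1
  0+0+1 = 1
  1+1 = 0 carry 1
  1+0+1 = 0 carry 1
  1+0+1 = 0 carry 1
  0+0+1 = 1
  1+0 = 1
  1+1 = 0 carry 1
  1+1+1 = 1 carry 1
  0+0+1 = 1
  1+1 = 0 carry 1
  1+1+1 = 1 carry 1
  0+1+1 = 0 carry 1
  0+0+1 = 1
  1+1 = 0 carry 1
  0+0+1 = 1
  1+1 = 0 carry 1
  1+0+1 = 0 carry 1
  1+0+1 = 0 carry 1
  0+0+1 = 1
  0+0 = 0
  0+0 = 0
  1+0 = 1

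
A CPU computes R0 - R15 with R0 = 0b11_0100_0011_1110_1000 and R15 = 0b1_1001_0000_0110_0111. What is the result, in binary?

Subtract column by column in base 2:
  0-1 → 1 (borrow)
  0-1-1 → 0 (borrow)
  0-1-1 → 0 (borrow)
  1-0-1 → 0
  0-0 → 0
  1-1 → 0
  1-1 → 0
  1-0 → 1
  1-0 → 1
  1-0 → 1
  0-0 → 0
  0-0 → 0
  0-1 → 1 (borrow)
  0-0-1 → 1 (borrow)
  1-0-1 → 0
  0-1 → 1 (borrow)
  1-1-1 → 1 (borrow)
  1-0-1 → 0

0b11011001110000001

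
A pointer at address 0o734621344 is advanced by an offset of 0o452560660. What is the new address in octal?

0o1407402224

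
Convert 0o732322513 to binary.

Each octal digit is 3 bits: 7=111 3=011 2=010 3=011 2=010 2=010 5=101 1=001 3=011.

0b111011010011010010101001011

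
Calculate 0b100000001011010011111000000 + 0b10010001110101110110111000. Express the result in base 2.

Add column by column in base 2, right to left:
  0+0 = 0
  0+0 = 0
  0+0 = 0
  0+1 = 1
  0+1 = 1
  0+1 = 1
  1+0 = 1
  1+1 = 0 carry 1
  1+1+1 = 1 carry 1
  1+0+1 = 0 carry 1
  1+1+1 = 1 carry 1
  0+1+1 = 0 carry 1
  0+1+1 = 0 carry 1
  1+0+1 = 0 carry 1
  0+1+1 = 0 carry 1
  1+0+1 = 0 carry 1
  1+1+1 = 1 carry 1
  0+1+1 = 0 carry 1
  1+1+1 = 1 carry 1
  0+0+1 = 1
  0+0 = 0
  0+0 = 0
  0+1 = 1
  0+0 = 0
  0+0 = 0
  0+1 = 1
  1+0 = 1

0b110010011010000010101111000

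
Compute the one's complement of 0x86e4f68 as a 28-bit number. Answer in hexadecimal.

0x791b097

Each hex digit d becomes f−d:
  8→7, 6→9, e→1, 4→b, f→0, 6→9, 8→7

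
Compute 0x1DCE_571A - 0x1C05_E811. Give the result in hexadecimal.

Subtract column by column in base 16:
  A-1 → 9
  1-1 → 0
  7-8 → F (borrow)
  5-E-1 → 6 (borrow)
  E-5-1 → 8
  C-0 → C
  D-C → 1
  1-1 → 0

0x1C86F09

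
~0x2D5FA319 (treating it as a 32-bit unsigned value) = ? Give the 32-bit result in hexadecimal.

0xD2A05CE6

Each hex digit d becomes F−d:
  2→D, D→2, 5→A, F→0, A→5, 3→C, 1→E, 9→6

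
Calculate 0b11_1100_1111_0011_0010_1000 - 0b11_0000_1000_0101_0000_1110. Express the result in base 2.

Subtract column by column in base 2:
  0-0 → 0
  0-1 → 1 (borrow)
  0-1-1 → 0 (borrow)
  1-1-1 → 1 (borrow)
  0-0-1 → 1 (borrow)
  1-0-1 → 0
  0-0 → 0
  0-0 → 0
  1-1 → 0
  1-0 → 1
  0-1 → 1 (borrow)
  0-0-1 → 1 (borrow)
  1-0-1 → 0
  1-0 → 1
  1-0 → 1
  1-1 → 0
  0-0 → 0
  0-0 → 0
  1-0 → 1
  1-0 → 1
  1-1 → 0
  1-1 → 0

0b11000110111000011010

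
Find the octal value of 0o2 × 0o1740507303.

0o3701216606

Multiply each base-8 digit by 2, carrying:
  3×2 = 6 → write 6
  0×2 = 0 → write 0
  3×2 = 6 → write 6
  7×2 = 14 → write 6 carry 1
  0×2+1 = 1 → write 1
  5×2 = 10 → write 2 carry 1
  0×2+1 = 1 → write 1
  4×2 = 8 → write 0 carry 1
  7×2+1 = 15 → write 7 carry 1
  1×2+1 = 3 → write 3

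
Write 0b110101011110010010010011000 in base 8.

Group the bits in threes: 110 101 011 110 010 010 010 011 000 → 653622230.

0o653622230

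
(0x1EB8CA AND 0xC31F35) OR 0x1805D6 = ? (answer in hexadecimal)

0x1EB8CA AND 0xC31F35 = 0x021800.
Then OR with 0x1805D6.

0x1A1DD6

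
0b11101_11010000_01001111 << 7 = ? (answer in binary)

0b1110111010000010011110000000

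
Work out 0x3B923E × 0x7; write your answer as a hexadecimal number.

0x1A0FFB2

Multiply each base-16 digit by 7, carrying:
  E×7 = 98 → write 2 carry 6
  3×7+6 = 27 → write B carry 1
  2×7+1 = 15 → write F
  9×7 = 63 → write F carry 3
  B×7+3 = 80 → write 0 carry 5
  3×7+5 = 26 → write A carry 1
  remaining carry: 1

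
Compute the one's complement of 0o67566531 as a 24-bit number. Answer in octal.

Each oct digit d becomes 7−d:
  6→1, 7→0, 5→2, 6→1, 6→1, 5→2, 3→4, 1→6

0o10211246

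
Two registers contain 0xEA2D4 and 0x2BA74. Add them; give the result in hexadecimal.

Add column by column in base 16, right to left:
  4+4 = 8
  D+7 = 4 carry 1
  2+A+1 = D
  A+B = 5 carry 1
  E+2+1 = 1 carry 1
  final carry 1

0x115D48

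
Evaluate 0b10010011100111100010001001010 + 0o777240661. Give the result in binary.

0o777240661 = 0b111111111010100000110110001 in binary.
Add column by column in base 2, right to left:
  0+1 = 1
  1+0 = 1
  0+0 = 0
  1+0 = 1
  0+1 = 1
  0+1 = 1
  1+0 = 1
  0+1 = 1
  0+1 = 1
  0+0 = 0
  1+0 = 1
  0+0 = 0
  0+0 = 0
  0+0 = 0
  1+1 = 0 carry 1
  1+0+1 = 0 carry 1
  1+1+1 = 1 carry 1
  1+0+1 = 0 carry 1
  0+1+1 = 0 carry 1
  0+1+1 = 0 carry 1
  1+1+1 = 1 carry 1
  1+1+1 = 1 carry 1
  1+1+1 = 1 carry 1
  0+1+1 = 0 carry 1
  0+1+1 = 0 carry 1
  1+1+1 = 1 carry 1
  0+1+1 = 0 carry 1
  0+0+1 = 1
  1+0 = 1

0b11010011100010000010111111011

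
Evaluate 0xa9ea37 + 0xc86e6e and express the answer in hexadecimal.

0x17258a5

Add column by column in base 16, right to left:
  7+e = 5 carry 1
  3+6+1 = a
  a+e = 8 carry 1
  e+6+1 = 5 carry 1
  9+8+1 = 2 carry 1
  a+c+1 = 7 carry 1
  final carry 1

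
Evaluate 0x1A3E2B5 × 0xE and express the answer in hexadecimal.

0x16F665E6

Multiply each base-16 digit by 14, carrying:
  5×14 = 70 → write 6 carry 4
  B×14+4 = 158 → write E carry 9
  2×14+9 = 37 → write 5 carry 2
  E×14+2 = 198 → write 6 carry 12
  3×14+12 = 54 → write 6 carry 3
  A×14+3 = 143 → write F carry 8
  1×14+8 = 22 → write 6 carry 1
  remaining carry: 1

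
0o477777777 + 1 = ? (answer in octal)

The trailing 8 digits are 7 (max in base 8), so adding 1 cascades: they roll to 0 and the next digit up increments.

0o500000000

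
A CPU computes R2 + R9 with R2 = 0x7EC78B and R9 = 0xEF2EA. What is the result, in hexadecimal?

Add column by column in base 16, right to left:
  B+A = 5 carry 1
  8+E+1 = 7 carry 1
  7+2+1 = A
  C+F = B carry 1
  E+E+1 = D carry 1
  7+0+1 = 8

0x8DBA75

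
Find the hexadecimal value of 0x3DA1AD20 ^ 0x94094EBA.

XOR each hex digit independently (no carries):
  3^9=A, D^4=9, A^0=A, 1^9=8, A^4=E, D^E=3, 2^B=9, 0^A=A

0xA9A8E39A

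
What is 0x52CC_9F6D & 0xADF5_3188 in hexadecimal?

0x00C41108

AND each hex digit independently (no carries):
  5&A=0, 2&D=0, C&F=C, C&5=4, 9&3=1, F&1=1, 6&8=0, D&8=8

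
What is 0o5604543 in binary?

0b101110000100101100011

Each octal digit is 3 bits: 5=101 6=110 0=000 4=100 5=101 4=100 3=011.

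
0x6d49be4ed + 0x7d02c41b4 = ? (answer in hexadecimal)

0xea4c826a1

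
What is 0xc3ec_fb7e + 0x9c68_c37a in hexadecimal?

0x16055bef8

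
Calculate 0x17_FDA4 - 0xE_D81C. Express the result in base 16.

Subtract column by column in base 16:
  4-C → 8 (borrow)
  A-1-1 → 8
  D-8 → 5
  F-D → 2
  7-E → 9 (borrow)
  1-0-1 → 0

0x92588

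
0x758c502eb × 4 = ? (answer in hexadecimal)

Multiply each base-16 digit by 4, carrying:
  b×4 = 44 → write c carry 2
  e×4+2 = 58 → write a carry 3
  2×4+3 = 11 → write b
  0×4 = 0 → write 0
  5×4 = 20 → write 4 carry 1
  c×4+1 = 49 → write 1 carry 3
  8×4+3 = 35 → write 3 carry 2
  5×4+2 = 22 → write 6 carry 1
  7×4+1 = 29 → write d carry 1
  remaining carry: 1

0x1d63140bac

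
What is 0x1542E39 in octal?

0o125027071

Expand each hex digit to 4 bits: 1=0001 5=0101 4=0100 2=0010 E=1110 3=0011 9=1001.
Group the bits in threes: 001 010 101 000 010 111 000 111 001 → 125027071.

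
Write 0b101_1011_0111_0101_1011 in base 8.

0o1333533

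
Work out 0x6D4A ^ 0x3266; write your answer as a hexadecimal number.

0x5F2C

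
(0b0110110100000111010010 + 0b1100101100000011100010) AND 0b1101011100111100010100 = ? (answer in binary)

Add column by column in base 2, right to left:
  0+0 = 0
  1+1 = 0 carry 1
  0+0+1 = 1
  0+0 = 0
  1+0 = 1
  0+1 = 1
  1+1 = 0 carry 1
  1+1+1 = 1 carry 1
  1+0+1 = 0 carry 1
  0+0+1 = 1
  0+0 = 0
  0+0 = 0
  0+0 = 0
  0+0 = 0
  1+1 = 0 carry 1
  0+1+1 = 0 carry 1
  1+0+1 = 0 carry 1
  1+1+1 = 1 carry 1
  0+0+1 = 1
  1+0 = 1
  1+1 = 0 carry 1
  0+1+1 = 0 carry 1
  final carry 1
Sum = 0b10011100000001010110100; now AND with 0b1101011100111100010100:
  10011100000001010110100
& 01101011100111100010100
= 00001000000001000010100

0b1000000001000010100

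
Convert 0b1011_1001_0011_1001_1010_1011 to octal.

Group the bits in threes: 101 110 010 011 100 110 101 011 → 56234653.

0o56234653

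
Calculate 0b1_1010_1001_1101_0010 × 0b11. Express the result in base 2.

0b1001111110101110110

Multiply each base-2 digit by 3, carrying:
  0×3 = 0 → write 0
  1×3 = 3 → write 1 carry 1
  0×3+1 = 1 → write 1
  0×3 = 0 → write 0
  1×3 = 3 → write 1 carry 1
  0×3+1 = 1 → write 1
  1×3 = 3 → write 1 carry 1
  1×3+1 = 4 → write 0 carry 2
  1×3+2 = 5 → write 1 carry 2
  0×3+2 = 2 → write 0 carry 1
  0×3+1 = 1 → write 1
  1×3 = 3 → write 1 carry 1
  0×3+1 = 1 → write 1
  1×3 = 3 → write 1 carry 1
  0×3+1 = 1 → write 1
  1×3 = 3 → write 1 carry 1
  1×3+1 = 4 → write 0 carry 2
  remaining carry: 10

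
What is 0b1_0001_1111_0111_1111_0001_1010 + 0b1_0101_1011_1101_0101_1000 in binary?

Add column by column in base 2, right to left:
  0+0 = 0
  1+0 = 1
  0+0 = 0
  1+1 = 0 carry 1
  1+1+1 = 1 carry 1
  0+0+1 = 1
  0+1 = 1
  0+0 = 0
  1+1 = 0 carry 1
  1+0+1 = 0 carry 1
  1+1+1 = 1 carry 1
  1+1+1 = 1 carry 1
  1+1+1 = 1 carry 1
  1+1+1 = 1 carry 1
  1+0+1 = 0 carry 1
  0+1+1 = 0 carry 1
  1+1+1 = 1 carry 1
  1+0+1 = 0 carry 1
  1+1+1 = 1 carry 1
  1+0+1 = 0 carry 1
  1+1+1 = 1 carry 1
  0+0+1 = 1
  0+0 = 0
  0+0 = 0
  1+0 = 1

0b1001101010011110001110010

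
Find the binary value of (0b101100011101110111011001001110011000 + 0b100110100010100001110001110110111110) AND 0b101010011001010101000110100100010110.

0b10000000010001000010000100010110

Add column by column in base 2, right to left:
  0+0 = 0
  0+1 = 1
  0+1 = 1
  1+1 = 0 carry 1
  1+1+1 = 1 carry 1
  0+1+1 = 0 carry 1
  0+0+1 = 1
  1+1 = 0 carry 1
  1+1+1 = 1 carry 1
  1+0+1 = 0 carry 1
  0+1+1 = 0 carry 1
  0+1+1 = 0 carry 1
  1+1+1 = 1 carry 1
  0+0+1 = 1
  0+0 = 0
  1+0 = 1
  1+1 = 0 carry 1
  0+1+1 = 0 carry 1
  1+1+1 = 1 carry 1
  1+0+1 = 0 carry 1
  1+0+1 = 0 carry 1
  0+0+1 = 1
  1+0 = 1
  1+1 = 0 carry 1
  1+0+1 = 0 carry 1
  0+1+1 = 0 carry 1
  1+0+1 = 0 carry 1
  1+0+1 = 0 carry 1
  1+0+1 = 0 carry 1
  0+1+1 = 0 carry 1
  0+0+1 = 1
  0+1 = 1
  1+1 = 0 carry 1
  1+0+1 = 0 carry 1
  0+0+1 = 1
  1+1 = 0 carry 1
  final carry 1
Sum = 0b1010011000000011001001011000101010110; now AND with 0b101010011001010101000110100100010110:
  1010011000000011001001011000101010110
& 0101010011001010101000110100100010110
= 0000010000000010001000010000100010110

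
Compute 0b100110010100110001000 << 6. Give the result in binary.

Left shift by 6: append 6 zero bits.

0b100110010100110001000000000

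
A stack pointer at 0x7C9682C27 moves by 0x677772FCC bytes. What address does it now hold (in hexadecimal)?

0xE40DF5BF3

Add column by column in base 16, right to left:
  7+C = 3 carry 1
  2+C+1 = F
  C+F = B carry 1
  2+2+1 = 5
  8+7 = F
  6+7 = D
  9+7 = 0 carry 1
  C+7+1 = 4 carry 1
  7+6+1 = E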